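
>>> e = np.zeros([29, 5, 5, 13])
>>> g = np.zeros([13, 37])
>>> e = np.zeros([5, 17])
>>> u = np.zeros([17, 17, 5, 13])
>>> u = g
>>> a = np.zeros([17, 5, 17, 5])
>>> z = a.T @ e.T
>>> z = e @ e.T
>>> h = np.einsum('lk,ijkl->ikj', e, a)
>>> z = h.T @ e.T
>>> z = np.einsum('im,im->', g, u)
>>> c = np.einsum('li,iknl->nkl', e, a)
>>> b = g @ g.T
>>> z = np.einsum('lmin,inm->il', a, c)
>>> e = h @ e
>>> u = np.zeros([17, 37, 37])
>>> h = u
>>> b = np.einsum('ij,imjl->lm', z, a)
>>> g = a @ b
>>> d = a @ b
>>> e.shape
(17, 17, 17)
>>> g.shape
(17, 5, 17, 5)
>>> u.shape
(17, 37, 37)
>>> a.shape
(17, 5, 17, 5)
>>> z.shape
(17, 17)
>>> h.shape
(17, 37, 37)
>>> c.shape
(17, 5, 5)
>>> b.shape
(5, 5)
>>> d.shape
(17, 5, 17, 5)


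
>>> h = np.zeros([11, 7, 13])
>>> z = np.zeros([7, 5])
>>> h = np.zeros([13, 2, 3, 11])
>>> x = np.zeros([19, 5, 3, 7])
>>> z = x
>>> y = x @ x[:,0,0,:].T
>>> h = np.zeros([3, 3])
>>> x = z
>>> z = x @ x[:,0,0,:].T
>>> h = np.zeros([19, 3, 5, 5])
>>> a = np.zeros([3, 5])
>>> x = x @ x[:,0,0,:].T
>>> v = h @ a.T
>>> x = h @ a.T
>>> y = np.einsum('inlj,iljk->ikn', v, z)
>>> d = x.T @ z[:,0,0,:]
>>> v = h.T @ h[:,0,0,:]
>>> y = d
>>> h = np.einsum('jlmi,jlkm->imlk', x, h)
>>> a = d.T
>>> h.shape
(3, 5, 3, 5)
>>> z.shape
(19, 5, 3, 19)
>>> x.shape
(19, 3, 5, 3)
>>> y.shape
(3, 5, 3, 19)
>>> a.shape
(19, 3, 5, 3)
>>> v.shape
(5, 5, 3, 5)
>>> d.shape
(3, 5, 3, 19)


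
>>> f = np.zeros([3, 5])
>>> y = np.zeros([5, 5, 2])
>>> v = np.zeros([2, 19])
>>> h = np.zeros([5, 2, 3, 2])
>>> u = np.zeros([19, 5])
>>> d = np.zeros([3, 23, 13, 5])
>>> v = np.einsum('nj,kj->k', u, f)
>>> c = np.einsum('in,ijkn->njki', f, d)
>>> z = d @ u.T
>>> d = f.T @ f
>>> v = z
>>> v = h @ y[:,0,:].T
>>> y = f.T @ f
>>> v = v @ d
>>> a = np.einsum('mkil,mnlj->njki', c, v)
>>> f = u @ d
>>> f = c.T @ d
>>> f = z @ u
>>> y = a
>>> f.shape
(3, 23, 13, 5)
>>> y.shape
(2, 5, 23, 13)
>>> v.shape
(5, 2, 3, 5)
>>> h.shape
(5, 2, 3, 2)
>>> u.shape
(19, 5)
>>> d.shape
(5, 5)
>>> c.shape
(5, 23, 13, 3)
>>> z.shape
(3, 23, 13, 19)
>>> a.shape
(2, 5, 23, 13)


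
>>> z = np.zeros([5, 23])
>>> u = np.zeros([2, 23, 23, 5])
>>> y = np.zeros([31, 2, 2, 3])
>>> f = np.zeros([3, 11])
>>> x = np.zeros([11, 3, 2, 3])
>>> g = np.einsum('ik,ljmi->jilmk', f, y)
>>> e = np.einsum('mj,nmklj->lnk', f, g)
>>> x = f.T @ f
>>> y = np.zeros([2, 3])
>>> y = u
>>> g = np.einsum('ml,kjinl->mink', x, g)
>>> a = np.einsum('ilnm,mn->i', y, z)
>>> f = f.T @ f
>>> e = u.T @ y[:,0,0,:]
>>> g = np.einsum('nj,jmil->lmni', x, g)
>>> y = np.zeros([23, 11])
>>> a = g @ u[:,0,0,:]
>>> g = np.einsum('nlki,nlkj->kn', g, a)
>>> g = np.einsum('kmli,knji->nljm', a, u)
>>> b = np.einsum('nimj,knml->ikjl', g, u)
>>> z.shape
(5, 23)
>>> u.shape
(2, 23, 23, 5)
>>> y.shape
(23, 11)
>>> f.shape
(11, 11)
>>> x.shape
(11, 11)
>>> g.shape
(23, 11, 23, 31)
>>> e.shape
(5, 23, 23, 5)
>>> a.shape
(2, 31, 11, 5)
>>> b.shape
(11, 2, 31, 5)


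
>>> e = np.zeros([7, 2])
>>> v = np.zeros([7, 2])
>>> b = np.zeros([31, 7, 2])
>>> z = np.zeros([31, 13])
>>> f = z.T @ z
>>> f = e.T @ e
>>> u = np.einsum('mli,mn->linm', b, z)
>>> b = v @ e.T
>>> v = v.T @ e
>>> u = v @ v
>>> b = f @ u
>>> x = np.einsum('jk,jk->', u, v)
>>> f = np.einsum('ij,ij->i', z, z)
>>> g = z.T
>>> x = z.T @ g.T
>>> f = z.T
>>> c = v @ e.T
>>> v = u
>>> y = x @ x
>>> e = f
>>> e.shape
(13, 31)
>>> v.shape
(2, 2)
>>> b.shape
(2, 2)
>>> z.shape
(31, 13)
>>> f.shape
(13, 31)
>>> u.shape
(2, 2)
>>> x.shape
(13, 13)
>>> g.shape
(13, 31)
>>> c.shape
(2, 7)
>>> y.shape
(13, 13)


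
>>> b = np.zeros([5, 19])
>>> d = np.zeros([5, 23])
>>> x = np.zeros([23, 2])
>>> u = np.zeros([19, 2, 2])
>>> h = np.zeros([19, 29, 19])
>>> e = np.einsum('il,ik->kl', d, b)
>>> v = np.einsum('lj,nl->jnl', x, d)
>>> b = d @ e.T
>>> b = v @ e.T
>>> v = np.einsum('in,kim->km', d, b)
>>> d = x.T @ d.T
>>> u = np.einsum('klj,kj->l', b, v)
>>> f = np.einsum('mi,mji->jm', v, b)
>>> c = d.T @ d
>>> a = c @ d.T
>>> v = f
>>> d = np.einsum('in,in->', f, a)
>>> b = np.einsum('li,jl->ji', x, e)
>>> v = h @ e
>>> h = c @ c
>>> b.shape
(19, 2)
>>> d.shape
()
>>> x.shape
(23, 2)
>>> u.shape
(5,)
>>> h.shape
(5, 5)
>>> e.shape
(19, 23)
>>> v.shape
(19, 29, 23)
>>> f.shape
(5, 2)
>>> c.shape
(5, 5)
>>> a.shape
(5, 2)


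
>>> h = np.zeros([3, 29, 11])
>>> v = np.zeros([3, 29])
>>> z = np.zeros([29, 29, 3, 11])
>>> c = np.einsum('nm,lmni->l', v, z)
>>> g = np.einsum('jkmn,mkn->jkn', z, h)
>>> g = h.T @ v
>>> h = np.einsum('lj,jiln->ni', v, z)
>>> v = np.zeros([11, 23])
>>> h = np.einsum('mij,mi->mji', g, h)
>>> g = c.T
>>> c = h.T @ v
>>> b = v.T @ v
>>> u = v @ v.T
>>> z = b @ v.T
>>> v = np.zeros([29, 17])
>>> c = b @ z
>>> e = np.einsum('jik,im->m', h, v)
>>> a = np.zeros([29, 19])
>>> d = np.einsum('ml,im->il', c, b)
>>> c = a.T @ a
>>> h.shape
(11, 29, 29)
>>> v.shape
(29, 17)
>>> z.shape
(23, 11)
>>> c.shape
(19, 19)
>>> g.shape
(29,)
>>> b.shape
(23, 23)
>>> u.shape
(11, 11)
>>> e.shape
(17,)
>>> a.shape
(29, 19)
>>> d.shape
(23, 11)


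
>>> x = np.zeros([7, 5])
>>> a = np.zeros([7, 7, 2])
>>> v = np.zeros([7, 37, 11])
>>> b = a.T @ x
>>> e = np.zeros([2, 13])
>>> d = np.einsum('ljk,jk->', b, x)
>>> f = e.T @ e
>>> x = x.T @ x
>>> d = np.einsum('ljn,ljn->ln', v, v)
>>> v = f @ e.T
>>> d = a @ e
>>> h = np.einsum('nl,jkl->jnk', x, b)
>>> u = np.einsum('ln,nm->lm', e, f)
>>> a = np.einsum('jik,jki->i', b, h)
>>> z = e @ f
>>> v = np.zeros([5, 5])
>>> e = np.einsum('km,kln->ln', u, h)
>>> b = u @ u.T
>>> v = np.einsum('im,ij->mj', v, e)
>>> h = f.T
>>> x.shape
(5, 5)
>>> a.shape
(7,)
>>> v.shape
(5, 7)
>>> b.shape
(2, 2)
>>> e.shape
(5, 7)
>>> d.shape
(7, 7, 13)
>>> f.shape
(13, 13)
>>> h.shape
(13, 13)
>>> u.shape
(2, 13)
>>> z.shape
(2, 13)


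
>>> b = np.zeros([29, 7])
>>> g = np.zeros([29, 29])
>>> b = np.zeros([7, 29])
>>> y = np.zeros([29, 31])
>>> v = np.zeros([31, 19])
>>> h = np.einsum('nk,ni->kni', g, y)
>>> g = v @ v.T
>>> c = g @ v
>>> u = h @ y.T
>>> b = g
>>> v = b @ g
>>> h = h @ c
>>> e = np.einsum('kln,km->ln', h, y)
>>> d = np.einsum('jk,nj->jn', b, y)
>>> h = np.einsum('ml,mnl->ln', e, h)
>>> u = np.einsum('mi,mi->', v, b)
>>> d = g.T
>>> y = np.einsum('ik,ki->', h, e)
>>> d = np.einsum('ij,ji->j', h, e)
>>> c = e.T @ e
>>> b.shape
(31, 31)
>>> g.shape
(31, 31)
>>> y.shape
()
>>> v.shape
(31, 31)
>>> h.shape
(19, 29)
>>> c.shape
(19, 19)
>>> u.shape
()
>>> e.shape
(29, 19)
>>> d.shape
(29,)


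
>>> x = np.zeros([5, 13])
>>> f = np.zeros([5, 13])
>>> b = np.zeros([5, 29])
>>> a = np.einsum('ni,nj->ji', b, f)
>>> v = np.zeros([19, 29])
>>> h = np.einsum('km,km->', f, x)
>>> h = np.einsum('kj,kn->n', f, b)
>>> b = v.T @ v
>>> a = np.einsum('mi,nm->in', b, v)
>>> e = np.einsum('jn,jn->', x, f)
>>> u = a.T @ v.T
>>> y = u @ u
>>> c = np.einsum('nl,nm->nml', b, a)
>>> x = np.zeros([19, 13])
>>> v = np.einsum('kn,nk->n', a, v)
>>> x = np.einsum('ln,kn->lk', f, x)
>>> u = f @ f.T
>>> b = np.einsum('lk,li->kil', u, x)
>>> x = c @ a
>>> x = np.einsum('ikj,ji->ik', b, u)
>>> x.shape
(5, 19)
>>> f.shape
(5, 13)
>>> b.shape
(5, 19, 5)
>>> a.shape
(29, 19)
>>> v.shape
(19,)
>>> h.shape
(29,)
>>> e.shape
()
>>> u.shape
(5, 5)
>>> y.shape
(19, 19)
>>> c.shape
(29, 19, 29)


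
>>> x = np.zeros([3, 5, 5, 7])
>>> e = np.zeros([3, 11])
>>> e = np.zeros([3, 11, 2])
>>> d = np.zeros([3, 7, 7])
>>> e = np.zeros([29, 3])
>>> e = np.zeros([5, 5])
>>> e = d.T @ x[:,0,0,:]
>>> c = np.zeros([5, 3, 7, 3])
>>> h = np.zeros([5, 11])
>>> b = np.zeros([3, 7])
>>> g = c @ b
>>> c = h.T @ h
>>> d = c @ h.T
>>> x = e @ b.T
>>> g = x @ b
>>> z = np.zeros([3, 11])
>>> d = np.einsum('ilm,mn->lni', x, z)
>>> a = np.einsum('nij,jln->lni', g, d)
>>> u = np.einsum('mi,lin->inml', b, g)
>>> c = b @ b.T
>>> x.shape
(7, 7, 3)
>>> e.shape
(7, 7, 7)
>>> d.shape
(7, 11, 7)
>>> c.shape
(3, 3)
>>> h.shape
(5, 11)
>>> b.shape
(3, 7)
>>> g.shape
(7, 7, 7)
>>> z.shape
(3, 11)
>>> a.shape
(11, 7, 7)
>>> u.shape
(7, 7, 3, 7)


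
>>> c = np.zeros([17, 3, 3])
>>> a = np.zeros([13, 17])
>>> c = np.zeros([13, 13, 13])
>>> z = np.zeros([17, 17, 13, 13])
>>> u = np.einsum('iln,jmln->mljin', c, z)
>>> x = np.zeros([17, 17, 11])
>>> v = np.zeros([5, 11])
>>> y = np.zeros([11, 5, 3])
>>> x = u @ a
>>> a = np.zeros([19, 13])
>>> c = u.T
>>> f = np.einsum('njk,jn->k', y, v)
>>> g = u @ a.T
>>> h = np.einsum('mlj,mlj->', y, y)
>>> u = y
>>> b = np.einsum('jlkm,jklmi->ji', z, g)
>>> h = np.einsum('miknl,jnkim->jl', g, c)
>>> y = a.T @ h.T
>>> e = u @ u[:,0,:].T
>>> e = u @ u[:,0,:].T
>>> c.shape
(13, 13, 17, 13, 17)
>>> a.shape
(19, 13)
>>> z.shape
(17, 17, 13, 13)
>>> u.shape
(11, 5, 3)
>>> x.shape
(17, 13, 17, 13, 17)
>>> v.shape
(5, 11)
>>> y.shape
(13, 13)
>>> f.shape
(3,)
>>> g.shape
(17, 13, 17, 13, 19)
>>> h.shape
(13, 19)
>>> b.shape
(17, 19)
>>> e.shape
(11, 5, 11)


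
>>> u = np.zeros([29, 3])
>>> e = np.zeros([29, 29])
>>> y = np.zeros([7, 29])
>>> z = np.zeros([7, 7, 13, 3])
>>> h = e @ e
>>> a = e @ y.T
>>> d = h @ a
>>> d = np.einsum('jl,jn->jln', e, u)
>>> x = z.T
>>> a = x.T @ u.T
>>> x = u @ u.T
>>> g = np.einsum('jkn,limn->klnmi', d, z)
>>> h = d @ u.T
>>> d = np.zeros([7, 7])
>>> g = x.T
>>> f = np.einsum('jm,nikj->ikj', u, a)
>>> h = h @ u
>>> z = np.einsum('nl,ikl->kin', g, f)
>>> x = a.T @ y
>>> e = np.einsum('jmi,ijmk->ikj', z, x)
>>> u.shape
(29, 3)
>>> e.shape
(29, 29, 13)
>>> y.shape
(7, 29)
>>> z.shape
(13, 7, 29)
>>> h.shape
(29, 29, 3)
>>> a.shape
(7, 7, 13, 29)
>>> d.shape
(7, 7)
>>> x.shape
(29, 13, 7, 29)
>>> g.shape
(29, 29)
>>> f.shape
(7, 13, 29)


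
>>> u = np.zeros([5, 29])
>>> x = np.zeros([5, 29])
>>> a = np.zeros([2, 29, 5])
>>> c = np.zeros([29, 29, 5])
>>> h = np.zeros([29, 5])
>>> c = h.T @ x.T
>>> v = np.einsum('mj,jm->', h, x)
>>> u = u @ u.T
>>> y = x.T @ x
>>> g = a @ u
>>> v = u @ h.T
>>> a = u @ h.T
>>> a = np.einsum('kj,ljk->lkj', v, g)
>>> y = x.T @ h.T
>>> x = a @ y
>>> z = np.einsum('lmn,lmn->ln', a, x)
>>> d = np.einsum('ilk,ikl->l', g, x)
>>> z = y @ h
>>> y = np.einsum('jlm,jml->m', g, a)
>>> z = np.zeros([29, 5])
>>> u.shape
(5, 5)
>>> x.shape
(2, 5, 29)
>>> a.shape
(2, 5, 29)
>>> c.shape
(5, 5)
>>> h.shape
(29, 5)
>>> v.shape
(5, 29)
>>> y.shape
(5,)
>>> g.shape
(2, 29, 5)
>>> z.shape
(29, 5)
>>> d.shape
(29,)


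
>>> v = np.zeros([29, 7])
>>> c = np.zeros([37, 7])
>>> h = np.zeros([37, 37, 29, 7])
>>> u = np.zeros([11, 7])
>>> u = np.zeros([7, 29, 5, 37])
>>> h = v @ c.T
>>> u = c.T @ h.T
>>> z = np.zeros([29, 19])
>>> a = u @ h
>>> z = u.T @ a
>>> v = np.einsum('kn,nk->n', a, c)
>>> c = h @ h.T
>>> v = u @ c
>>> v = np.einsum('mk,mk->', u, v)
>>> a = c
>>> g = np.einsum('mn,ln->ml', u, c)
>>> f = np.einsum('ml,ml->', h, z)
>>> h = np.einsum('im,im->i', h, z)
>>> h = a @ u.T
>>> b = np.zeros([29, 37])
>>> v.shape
()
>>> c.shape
(29, 29)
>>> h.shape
(29, 7)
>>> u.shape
(7, 29)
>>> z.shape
(29, 37)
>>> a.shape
(29, 29)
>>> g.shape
(7, 29)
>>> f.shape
()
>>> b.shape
(29, 37)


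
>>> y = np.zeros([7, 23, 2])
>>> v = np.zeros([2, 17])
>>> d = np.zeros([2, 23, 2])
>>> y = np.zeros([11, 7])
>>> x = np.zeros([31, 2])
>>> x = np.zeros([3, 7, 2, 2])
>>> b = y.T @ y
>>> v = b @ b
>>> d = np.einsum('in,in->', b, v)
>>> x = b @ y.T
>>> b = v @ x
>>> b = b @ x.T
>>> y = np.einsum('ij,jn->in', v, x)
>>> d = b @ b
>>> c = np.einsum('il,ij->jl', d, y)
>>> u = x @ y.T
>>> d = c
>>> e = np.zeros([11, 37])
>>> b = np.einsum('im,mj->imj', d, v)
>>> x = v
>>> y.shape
(7, 11)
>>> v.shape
(7, 7)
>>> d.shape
(11, 7)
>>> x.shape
(7, 7)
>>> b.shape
(11, 7, 7)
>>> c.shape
(11, 7)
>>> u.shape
(7, 7)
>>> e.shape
(11, 37)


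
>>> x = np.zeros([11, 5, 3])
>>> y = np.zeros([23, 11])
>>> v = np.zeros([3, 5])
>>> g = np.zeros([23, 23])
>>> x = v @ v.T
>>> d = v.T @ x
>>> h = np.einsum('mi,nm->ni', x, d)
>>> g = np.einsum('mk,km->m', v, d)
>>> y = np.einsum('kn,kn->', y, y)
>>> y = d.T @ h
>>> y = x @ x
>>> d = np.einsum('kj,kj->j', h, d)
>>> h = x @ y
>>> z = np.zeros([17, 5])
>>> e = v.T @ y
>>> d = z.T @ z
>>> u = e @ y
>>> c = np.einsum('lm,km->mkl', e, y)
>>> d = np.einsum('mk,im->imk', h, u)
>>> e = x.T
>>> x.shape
(3, 3)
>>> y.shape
(3, 3)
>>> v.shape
(3, 5)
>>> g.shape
(3,)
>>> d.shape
(5, 3, 3)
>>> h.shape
(3, 3)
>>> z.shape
(17, 5)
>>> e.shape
(3, 3)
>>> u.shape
(5, 3)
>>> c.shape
(3, 3, 5)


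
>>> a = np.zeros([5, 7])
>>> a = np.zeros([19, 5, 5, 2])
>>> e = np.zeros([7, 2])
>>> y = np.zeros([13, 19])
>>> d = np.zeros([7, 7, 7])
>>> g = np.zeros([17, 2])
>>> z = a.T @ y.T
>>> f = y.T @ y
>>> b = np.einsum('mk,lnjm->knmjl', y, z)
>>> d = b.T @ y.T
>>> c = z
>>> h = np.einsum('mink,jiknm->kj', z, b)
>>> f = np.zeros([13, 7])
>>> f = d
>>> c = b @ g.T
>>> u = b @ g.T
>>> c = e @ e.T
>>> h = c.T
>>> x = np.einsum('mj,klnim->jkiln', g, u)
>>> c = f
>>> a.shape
(19, 5, 5, 2)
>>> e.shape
(7, 2)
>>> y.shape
(13, 19)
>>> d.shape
(2, 5, 13, 5, 13)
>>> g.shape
(17, 2)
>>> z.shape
(2, 5, 5, 13)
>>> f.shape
(2, 5, 13, 5, 13)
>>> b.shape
(19, 5, 13, 5, 2)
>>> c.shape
(2, 5, 13, 5, 13)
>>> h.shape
(7, 7)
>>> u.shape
(19, 5, 13, 5, 17)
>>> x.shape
(2, 19, 5, 5, 13)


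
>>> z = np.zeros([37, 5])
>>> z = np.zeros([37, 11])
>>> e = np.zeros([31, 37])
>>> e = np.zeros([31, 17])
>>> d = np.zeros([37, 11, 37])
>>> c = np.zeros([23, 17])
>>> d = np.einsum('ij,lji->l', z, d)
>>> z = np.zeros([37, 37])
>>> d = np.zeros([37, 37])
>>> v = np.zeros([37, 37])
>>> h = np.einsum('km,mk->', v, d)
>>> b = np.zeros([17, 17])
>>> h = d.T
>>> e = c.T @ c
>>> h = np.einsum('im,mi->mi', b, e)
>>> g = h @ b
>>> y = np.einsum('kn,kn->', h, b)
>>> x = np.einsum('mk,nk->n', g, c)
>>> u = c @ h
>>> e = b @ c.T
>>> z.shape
(37, 37)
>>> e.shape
(17, 23)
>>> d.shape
(37, 37)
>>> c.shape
(23, 17)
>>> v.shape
(37, 37)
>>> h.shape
(17, 17)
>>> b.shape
(17, 17)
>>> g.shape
(17, 17)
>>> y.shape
()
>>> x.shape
(23,)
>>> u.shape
(23, 17)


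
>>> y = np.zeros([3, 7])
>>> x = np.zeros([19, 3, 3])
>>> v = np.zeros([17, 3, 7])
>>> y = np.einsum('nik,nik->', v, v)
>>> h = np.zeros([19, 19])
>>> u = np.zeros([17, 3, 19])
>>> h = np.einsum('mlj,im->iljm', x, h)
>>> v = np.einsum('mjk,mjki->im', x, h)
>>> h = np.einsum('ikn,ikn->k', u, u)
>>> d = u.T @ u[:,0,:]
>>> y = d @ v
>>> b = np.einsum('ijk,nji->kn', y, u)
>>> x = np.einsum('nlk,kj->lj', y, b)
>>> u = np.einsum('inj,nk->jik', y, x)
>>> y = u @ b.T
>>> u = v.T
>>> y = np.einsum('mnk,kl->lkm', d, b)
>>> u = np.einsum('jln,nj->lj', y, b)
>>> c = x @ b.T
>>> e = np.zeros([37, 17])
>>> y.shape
(17, 19, 19)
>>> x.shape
(3, 17)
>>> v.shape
(19, 19)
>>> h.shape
(3,)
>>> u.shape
(19, 17)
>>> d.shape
(19, 3, 19)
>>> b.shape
(19, 17)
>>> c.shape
(3, 19)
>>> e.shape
(37, 17)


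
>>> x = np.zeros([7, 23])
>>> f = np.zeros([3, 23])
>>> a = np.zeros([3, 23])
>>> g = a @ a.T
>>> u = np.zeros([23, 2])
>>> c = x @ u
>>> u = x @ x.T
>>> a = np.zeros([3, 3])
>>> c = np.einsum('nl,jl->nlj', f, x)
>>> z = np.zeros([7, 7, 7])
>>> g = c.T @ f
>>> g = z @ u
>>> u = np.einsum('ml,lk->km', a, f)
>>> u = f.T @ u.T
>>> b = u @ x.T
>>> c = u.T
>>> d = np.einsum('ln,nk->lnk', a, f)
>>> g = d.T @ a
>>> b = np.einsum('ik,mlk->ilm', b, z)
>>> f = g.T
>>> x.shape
(7, 23)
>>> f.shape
(3, 3, 23)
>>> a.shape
(3, 3)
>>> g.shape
(23, 3, 3)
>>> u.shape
(23, 23)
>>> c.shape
(23, 23)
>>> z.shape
(7, 7, 7)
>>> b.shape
(23, 7, 7)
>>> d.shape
(3, 3, 23)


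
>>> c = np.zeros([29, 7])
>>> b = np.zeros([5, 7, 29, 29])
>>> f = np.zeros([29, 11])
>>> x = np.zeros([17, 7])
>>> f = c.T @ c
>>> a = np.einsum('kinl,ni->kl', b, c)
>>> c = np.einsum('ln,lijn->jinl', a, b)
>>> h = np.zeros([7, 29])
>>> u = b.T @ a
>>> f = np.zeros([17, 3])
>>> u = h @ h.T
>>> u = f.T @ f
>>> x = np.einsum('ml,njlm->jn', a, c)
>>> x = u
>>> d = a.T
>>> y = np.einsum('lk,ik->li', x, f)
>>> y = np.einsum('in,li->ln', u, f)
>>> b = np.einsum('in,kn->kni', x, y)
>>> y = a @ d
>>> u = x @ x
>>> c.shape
(29, 7, 29, 5)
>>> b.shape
(17, 3, 3)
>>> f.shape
(17, 3)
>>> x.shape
(3, 3)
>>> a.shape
(5, 29)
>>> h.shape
(7, 29)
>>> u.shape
(3, 3)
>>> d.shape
(29, 5)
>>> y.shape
(5, 5)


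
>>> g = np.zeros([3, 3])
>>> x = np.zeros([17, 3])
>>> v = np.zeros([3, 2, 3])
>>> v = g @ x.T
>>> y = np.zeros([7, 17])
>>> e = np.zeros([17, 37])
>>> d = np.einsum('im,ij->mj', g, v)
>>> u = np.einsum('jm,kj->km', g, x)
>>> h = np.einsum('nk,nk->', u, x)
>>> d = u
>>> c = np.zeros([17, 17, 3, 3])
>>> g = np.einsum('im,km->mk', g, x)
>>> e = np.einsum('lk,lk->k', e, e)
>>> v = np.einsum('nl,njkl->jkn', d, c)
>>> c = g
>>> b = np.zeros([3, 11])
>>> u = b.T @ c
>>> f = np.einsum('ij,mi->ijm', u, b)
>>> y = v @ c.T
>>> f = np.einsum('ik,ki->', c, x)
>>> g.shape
(3, 17)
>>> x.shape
(17, 3)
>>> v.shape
(17, 3, 17)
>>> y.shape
(17, 3, 3)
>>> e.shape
(37,)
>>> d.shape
(17, 3)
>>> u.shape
(11, 17)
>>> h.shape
()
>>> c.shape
(3, 17)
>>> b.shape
(3, 11)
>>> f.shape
()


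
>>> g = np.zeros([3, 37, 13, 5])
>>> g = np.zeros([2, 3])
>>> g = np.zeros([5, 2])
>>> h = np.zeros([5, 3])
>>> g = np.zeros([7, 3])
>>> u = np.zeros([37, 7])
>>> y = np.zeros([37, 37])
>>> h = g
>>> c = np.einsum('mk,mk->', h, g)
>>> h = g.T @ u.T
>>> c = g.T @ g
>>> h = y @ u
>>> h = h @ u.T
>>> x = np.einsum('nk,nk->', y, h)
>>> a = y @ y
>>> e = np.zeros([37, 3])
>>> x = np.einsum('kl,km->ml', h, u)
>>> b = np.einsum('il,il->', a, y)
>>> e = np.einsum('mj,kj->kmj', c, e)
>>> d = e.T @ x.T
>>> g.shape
(7, 3)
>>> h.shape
(37, 37)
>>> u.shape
(37, 7)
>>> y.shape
(37, 37)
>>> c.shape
(3, 3)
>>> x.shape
(7, 37)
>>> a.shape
(37, 37)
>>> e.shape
(37, 3, 3)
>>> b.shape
()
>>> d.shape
(3, 3, 7)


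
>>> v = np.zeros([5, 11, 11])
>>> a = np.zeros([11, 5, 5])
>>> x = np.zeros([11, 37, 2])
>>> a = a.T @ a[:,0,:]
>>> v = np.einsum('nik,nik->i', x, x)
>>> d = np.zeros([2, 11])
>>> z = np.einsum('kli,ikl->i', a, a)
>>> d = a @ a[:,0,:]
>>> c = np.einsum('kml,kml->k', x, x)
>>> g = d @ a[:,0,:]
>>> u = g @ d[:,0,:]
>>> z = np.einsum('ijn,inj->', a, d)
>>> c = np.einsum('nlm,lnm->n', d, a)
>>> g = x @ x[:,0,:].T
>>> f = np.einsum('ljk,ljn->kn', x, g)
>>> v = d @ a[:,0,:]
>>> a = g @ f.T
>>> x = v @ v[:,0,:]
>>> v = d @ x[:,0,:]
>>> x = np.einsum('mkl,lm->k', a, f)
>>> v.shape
(5, 5, 5)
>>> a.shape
(11, 37, 2)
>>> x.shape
(37,)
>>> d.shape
(5, 5, 5)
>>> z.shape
()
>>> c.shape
(5,)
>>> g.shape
(11, 37, 11)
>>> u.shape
(5, 5, 5)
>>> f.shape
(2, 11)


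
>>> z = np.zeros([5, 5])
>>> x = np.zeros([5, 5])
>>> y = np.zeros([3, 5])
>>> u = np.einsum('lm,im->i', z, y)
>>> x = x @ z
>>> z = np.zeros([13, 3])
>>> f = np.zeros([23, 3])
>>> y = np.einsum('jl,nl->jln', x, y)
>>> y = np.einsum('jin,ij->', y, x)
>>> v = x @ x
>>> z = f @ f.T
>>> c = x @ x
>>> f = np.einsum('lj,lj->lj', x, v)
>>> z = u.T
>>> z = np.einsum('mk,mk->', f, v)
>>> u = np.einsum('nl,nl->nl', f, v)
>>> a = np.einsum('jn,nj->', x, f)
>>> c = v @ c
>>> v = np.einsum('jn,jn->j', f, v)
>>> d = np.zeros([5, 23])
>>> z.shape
()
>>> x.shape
(5, 5)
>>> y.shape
()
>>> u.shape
(5, 5)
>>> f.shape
(5, 5)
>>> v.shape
(5,)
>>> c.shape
(5, 5)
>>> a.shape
()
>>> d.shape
(5, 23)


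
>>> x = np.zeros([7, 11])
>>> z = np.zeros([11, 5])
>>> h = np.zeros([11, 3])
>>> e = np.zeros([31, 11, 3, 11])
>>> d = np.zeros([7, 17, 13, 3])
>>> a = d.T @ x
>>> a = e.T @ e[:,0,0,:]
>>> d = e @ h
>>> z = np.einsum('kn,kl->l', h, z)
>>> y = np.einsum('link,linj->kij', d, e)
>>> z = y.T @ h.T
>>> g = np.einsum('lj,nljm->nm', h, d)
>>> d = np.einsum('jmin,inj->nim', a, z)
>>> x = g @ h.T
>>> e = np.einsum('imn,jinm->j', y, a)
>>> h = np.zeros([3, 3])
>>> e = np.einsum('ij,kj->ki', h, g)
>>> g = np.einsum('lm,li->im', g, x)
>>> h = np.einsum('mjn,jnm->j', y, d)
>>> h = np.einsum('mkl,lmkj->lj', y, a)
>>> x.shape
(31, 11)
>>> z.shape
(11, 11, 11)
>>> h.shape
(11, 11)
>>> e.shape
(31, 3)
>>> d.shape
(11, 11, 3)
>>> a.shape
(11, 3, 11, 11)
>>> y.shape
(3, 11, 11)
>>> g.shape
(11, 3)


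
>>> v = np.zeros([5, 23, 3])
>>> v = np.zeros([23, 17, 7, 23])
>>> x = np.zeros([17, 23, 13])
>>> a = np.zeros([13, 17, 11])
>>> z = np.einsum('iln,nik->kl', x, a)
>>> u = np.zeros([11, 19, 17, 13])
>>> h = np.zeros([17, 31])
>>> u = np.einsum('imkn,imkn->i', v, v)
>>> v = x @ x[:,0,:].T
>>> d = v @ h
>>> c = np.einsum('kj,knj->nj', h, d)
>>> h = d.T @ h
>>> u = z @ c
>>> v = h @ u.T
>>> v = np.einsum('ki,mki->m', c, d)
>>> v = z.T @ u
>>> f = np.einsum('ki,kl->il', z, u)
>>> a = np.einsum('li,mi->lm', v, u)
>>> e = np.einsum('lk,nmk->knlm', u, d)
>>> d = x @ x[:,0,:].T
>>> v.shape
(23, 31)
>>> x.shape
(17, 23, 13)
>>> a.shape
(23, 11)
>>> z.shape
(11, 23)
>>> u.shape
(11, 31)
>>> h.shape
(31, 23, 31)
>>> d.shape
(17, 23, 17)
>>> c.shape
(23, 31)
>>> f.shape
(23, 31)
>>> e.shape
(31, 17, 11, 23)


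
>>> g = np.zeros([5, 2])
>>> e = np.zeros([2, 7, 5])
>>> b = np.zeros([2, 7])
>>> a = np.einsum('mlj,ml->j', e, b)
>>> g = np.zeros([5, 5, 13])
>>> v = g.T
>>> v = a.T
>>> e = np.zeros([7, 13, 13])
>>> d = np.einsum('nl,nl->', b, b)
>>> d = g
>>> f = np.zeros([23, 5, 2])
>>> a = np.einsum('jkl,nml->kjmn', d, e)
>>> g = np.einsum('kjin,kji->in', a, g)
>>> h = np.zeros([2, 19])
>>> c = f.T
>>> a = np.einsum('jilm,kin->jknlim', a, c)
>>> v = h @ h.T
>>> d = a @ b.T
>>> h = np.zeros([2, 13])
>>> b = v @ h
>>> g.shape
(13, 7)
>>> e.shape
(7, 13, 13)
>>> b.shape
(2, 13)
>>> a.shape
(5, 2, 23, 13, 5, 7)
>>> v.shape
(2, 2)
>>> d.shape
(5, 2, 23, 13, 5, 2)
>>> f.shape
(23, 5, 2)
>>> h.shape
(2, 13)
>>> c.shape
(2, 5, 23)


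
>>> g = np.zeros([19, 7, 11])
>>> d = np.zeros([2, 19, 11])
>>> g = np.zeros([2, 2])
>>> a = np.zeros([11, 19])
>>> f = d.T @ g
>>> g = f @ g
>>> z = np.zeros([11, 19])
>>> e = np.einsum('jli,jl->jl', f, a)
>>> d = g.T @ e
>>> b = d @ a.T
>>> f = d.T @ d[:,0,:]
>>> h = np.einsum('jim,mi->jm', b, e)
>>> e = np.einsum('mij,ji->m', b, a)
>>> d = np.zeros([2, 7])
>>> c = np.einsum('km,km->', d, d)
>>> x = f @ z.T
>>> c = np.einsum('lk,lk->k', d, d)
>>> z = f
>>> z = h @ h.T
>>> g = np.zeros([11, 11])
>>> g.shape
(11, 11)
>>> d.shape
(2, 7)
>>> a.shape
(11, 19)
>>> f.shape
(19, 19, 19)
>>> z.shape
(2, 2)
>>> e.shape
(2,)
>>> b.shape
(2, 19, 11)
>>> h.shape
(2, 11)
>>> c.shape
(7,)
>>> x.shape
(19, 19, 11)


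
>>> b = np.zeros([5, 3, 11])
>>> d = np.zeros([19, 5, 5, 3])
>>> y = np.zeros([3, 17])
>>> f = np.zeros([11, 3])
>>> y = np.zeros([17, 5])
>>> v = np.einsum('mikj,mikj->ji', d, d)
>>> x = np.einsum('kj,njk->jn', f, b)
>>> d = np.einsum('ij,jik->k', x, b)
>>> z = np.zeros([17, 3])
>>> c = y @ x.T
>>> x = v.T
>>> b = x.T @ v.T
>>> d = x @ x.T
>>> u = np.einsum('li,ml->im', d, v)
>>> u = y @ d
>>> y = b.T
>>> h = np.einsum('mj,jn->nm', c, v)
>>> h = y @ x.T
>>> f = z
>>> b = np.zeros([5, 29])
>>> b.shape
(5, 29)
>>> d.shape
(5, 5)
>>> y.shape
(3, 3)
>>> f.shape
(17, 3)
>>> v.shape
(3, 5)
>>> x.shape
(5, 3)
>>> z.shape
(17, 3)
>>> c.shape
(17, 3)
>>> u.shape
(17, 5)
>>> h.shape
(3, 5)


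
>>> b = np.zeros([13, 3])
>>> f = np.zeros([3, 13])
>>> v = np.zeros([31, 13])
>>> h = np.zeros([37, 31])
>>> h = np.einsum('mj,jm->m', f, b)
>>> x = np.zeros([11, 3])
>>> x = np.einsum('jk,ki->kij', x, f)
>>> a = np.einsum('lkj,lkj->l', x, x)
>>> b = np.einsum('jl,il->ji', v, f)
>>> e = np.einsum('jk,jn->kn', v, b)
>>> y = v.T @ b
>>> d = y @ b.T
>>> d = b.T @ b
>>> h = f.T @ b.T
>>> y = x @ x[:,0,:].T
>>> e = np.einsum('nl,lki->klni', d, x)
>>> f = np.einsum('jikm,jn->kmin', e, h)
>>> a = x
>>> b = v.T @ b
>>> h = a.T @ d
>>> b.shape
(13, 3)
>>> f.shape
(3, 11, 3, 31)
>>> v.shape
(31, 13)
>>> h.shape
(11, 13, 3)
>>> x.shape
(3, 13, 11)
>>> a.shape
(3, 13, 11)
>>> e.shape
(13, 3, 3, 11)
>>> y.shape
(3, 13, 3)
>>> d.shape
(3, 3)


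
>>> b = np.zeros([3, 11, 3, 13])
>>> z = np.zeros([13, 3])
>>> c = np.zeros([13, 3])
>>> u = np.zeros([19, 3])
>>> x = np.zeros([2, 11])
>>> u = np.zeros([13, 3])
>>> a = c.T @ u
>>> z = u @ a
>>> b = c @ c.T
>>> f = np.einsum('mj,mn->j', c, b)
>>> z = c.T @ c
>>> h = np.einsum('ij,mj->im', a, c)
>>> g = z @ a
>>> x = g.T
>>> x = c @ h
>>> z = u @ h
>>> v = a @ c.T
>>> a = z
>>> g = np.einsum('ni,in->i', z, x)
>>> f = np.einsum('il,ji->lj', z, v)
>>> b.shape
(13, 13)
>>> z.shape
(13, 13)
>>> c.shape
(13, 3)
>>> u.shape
(13, 3)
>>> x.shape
(13, 13)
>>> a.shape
(13, 13)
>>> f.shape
(13, 3)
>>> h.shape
(3, 13)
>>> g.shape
(13,)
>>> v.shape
(3, 13)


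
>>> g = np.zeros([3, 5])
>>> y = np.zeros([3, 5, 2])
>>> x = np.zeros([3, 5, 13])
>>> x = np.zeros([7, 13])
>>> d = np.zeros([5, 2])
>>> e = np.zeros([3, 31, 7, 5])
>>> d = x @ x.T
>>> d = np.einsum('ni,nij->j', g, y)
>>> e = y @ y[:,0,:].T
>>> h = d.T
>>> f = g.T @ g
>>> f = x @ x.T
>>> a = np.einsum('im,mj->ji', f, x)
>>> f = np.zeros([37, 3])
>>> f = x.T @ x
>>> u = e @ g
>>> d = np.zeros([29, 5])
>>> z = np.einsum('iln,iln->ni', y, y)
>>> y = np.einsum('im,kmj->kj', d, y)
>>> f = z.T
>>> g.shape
(3, 5)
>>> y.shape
(3, 2)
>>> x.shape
(7, 13)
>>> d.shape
(29, 5)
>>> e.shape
(3, 5, 3)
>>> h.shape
(2,)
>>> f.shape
(3, 2)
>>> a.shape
(13, 7)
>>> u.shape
(3, 5, 5)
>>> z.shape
(2, 3)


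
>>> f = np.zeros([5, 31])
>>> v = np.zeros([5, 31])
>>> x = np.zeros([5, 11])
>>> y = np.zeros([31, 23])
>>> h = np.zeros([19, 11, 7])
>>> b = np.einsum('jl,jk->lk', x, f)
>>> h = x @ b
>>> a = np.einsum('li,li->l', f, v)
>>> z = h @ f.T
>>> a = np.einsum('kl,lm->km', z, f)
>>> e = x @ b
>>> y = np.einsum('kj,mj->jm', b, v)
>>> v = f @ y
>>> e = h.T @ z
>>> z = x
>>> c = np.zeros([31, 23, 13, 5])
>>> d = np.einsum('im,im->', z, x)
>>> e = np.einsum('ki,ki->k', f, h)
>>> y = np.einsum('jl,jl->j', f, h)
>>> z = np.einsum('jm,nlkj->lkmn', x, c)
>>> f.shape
(5, 31)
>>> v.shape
(5, 5)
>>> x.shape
(5, 11)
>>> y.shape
(5,)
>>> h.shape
(5, 31)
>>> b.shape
(11, 31)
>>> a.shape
(5, 31)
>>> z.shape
(23, 13, 11, 31)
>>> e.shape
(5,)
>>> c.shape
(31, 23, 13, 5)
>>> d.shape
()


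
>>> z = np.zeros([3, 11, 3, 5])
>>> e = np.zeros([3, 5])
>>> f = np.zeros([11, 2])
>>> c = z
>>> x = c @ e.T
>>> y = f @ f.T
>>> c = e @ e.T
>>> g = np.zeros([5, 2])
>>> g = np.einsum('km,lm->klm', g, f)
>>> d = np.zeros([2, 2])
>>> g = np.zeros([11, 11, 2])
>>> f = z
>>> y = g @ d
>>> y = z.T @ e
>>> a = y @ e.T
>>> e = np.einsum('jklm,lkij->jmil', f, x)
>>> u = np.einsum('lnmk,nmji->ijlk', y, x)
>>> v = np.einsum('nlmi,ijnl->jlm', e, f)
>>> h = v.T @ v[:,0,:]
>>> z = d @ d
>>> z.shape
(2, 2)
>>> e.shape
(3, 5, 3, 3)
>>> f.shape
(3, 11, 3, 5)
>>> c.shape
(3, 3)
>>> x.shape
(3, 11, 3, 3)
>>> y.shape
(5, 3, 11, 5)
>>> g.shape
(11, 11, 2)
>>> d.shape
(2, 2)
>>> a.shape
(5, 3, 11, 3)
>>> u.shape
(3, 3, 5, 5)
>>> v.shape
(11, 5, 3)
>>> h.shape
(3, 5, 3)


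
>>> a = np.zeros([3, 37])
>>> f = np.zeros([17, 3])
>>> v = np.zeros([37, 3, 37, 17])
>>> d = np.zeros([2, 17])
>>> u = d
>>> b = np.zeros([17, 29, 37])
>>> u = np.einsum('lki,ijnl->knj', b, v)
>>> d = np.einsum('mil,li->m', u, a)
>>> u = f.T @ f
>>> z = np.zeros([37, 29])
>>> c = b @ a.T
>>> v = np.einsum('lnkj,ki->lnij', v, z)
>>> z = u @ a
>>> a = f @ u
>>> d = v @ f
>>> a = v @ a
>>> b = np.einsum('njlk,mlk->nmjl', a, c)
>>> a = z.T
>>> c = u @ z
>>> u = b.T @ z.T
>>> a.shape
(37, 3)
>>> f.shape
(17, 3)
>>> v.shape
(37, 3, 29, 17)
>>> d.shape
(37, 3, 29, 3)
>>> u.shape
(29, 3, 17, 3)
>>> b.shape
(37, 17, 3, 29)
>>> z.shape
(3, 37)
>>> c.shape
(3, 37)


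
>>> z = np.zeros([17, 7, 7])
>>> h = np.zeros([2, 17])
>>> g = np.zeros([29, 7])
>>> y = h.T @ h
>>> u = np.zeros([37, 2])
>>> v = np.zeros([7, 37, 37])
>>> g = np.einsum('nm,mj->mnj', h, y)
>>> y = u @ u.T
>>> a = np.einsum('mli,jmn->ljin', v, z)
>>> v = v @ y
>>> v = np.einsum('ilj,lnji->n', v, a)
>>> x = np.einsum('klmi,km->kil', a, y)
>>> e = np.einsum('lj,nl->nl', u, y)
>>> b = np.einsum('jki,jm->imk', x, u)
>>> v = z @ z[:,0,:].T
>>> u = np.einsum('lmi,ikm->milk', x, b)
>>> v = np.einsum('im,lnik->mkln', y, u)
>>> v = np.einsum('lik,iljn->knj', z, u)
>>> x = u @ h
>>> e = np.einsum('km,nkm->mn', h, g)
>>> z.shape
(17, 7, 7)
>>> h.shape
(2, 17)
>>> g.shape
(17, 2, 17)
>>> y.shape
(37, 37)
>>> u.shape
(7, 17, 37, 2)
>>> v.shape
(7, 2, 37)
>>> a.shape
(37, 17, 37, 7)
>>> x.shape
(7, 17, 37, 17)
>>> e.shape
(17, 17)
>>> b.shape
(17, 2, 7)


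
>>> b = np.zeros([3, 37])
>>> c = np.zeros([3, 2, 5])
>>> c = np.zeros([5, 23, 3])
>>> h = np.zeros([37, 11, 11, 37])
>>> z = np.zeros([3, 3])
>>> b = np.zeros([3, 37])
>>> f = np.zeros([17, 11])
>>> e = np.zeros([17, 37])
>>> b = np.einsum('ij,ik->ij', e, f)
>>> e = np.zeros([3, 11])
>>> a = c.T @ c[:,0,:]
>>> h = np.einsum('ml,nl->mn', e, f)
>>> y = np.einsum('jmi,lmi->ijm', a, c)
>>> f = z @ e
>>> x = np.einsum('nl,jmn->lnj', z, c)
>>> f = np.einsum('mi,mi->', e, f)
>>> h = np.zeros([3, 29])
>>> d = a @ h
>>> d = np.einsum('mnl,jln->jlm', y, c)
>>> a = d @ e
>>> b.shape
(17, 37)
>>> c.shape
(5, 23, 3)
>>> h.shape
(3, 29)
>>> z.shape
(3, 3)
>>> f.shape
()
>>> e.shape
(3, 11)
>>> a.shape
(5, 23, 11)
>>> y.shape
(3, 3, 23)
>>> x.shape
(3, 3, 5)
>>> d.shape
(5, 23, 3)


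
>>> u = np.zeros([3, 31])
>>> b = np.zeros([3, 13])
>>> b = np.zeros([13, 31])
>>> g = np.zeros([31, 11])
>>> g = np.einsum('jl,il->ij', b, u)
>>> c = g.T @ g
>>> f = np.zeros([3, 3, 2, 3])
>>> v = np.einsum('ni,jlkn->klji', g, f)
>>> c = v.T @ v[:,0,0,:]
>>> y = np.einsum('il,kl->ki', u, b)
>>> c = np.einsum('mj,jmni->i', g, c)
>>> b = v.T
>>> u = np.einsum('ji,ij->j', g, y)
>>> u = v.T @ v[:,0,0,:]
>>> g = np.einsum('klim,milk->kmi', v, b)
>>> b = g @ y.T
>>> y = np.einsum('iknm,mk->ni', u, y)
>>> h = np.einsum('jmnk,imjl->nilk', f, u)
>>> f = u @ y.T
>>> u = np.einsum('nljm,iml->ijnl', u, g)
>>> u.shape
(2, 3, 13, 3)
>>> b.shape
(2, 13, 13)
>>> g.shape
(2, 13, 3)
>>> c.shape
(13,)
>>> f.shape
(13, 3, 3, 3)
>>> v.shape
(2, 3, 3, 13)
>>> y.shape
(3, 13)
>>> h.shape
(2, 13, 13, 3)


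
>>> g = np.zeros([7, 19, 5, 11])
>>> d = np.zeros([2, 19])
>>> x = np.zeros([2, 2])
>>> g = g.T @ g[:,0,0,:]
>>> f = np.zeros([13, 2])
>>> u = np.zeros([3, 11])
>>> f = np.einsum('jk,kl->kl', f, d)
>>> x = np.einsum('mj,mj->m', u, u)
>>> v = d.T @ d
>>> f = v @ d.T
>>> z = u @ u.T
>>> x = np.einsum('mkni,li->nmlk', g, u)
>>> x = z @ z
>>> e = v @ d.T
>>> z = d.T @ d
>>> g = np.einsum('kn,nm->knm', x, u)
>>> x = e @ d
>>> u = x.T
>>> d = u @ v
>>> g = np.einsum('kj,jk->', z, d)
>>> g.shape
()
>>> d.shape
(19, 19)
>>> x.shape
(19, 19)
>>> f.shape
(19, 2)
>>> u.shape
(19, 19)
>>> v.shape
(19, 19)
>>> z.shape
(19, 19)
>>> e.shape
(19, 2)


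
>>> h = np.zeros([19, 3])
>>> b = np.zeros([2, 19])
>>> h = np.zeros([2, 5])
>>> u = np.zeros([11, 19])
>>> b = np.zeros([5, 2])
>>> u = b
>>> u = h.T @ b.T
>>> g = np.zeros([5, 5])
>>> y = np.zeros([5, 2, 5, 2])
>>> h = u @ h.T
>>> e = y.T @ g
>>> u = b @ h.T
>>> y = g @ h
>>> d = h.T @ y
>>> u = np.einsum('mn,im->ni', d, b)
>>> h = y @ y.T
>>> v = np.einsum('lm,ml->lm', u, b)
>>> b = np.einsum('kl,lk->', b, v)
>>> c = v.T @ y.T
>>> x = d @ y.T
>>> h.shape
(5, 5)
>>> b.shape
()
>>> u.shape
(2, 5)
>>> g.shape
(5, 5)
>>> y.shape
(5, 2)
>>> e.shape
(2, 5, 2, 5)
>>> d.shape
(2, 2)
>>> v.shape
(2, 5)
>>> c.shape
(5, 5)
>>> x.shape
(2, 5)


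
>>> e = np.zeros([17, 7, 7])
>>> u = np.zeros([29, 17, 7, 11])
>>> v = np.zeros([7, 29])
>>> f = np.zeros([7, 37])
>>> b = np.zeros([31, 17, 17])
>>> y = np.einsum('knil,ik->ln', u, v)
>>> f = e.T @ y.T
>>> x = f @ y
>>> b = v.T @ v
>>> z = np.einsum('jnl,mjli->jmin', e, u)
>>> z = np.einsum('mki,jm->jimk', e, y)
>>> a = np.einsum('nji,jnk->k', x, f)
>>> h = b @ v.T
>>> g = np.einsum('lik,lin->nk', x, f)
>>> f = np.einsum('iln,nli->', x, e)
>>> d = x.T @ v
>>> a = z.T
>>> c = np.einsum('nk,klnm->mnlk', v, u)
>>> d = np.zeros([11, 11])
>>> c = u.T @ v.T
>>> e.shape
(17, 7, 7)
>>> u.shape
(29, 17, 7, 11)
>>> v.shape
(7, 29)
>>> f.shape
()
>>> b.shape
(29, 29)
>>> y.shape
(11, 17)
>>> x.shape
(7, 7, 17)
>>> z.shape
(11, 7, 17, 7)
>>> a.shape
(7, 17, 7, 11)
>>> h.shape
(29, 7)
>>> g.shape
(11, 17)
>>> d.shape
(11, 11)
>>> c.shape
(11, 7, 17, 7)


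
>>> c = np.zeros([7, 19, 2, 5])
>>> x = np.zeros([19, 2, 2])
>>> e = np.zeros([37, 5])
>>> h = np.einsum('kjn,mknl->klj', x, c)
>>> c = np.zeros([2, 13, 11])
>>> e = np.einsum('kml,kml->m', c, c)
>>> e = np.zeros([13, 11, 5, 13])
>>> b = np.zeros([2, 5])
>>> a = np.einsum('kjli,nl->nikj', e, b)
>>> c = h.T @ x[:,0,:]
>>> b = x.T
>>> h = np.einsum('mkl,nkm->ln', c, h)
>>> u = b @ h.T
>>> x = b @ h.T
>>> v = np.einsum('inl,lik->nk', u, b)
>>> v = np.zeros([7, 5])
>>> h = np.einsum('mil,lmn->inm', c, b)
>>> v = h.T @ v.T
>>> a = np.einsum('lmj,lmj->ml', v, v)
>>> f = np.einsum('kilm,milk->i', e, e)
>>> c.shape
(2, 5, 2)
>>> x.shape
(2, 2, 2)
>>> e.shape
(13, 11, 5, 13)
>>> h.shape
(5, 19, 2)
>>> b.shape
(2, 2, 19)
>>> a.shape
(19, 2)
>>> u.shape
(2, 2, 2)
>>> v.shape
(2, 19, 7)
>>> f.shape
(11,)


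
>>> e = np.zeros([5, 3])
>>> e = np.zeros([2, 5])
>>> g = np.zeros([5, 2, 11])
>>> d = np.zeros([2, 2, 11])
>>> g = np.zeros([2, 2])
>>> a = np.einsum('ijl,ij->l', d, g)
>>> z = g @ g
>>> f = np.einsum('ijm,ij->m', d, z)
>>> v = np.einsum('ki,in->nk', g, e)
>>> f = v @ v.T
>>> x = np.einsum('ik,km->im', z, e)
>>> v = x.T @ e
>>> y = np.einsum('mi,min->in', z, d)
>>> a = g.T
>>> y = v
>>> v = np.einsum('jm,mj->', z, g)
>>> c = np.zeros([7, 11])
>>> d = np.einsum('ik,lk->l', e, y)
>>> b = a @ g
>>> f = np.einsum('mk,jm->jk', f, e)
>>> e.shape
(2, 5)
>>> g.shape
(2, 2)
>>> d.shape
(5,)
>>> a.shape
(2, 2)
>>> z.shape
(2, 2)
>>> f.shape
(2, 5)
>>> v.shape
()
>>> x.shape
(2, 5)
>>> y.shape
(5, 5)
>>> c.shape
(7, 11)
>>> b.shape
(2, 2)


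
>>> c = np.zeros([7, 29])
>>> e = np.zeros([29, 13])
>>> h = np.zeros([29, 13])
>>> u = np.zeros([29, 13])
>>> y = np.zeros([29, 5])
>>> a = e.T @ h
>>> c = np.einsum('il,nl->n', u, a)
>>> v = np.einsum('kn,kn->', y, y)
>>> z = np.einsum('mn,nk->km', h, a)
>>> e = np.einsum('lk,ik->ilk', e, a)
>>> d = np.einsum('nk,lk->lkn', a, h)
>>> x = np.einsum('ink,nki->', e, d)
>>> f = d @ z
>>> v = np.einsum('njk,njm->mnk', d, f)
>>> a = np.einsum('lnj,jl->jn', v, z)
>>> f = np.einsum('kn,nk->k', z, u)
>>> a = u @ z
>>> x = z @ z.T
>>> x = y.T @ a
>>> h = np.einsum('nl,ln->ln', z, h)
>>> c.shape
(13,)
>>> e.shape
(13, 29, 13)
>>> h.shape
(29, 13)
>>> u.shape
(29, 13)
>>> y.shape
(29, 5)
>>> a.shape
(29, 29)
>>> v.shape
(29, 29, 13)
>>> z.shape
(13, 29)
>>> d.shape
(29, 13, 13)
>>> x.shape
(5, 29)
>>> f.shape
(13,)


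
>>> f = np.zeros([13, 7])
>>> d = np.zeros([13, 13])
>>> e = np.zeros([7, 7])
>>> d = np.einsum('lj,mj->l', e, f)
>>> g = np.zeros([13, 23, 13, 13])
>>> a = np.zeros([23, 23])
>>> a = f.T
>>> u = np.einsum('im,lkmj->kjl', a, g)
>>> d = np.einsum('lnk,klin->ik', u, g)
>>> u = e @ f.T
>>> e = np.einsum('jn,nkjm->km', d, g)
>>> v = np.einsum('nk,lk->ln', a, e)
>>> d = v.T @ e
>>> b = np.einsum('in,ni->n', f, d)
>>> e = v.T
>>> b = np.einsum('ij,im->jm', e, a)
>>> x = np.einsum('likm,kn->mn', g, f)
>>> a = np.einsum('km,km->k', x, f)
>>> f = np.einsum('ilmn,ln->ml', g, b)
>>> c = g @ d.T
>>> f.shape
(13, 23)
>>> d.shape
(7, 13)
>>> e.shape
(7, 23)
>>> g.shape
(13, 23, 13, 13)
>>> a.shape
(13,)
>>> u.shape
(7, 13)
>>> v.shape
(23, 7)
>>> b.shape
(23, 13)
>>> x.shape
(13, 7)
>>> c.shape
(13, 23, 13, 7)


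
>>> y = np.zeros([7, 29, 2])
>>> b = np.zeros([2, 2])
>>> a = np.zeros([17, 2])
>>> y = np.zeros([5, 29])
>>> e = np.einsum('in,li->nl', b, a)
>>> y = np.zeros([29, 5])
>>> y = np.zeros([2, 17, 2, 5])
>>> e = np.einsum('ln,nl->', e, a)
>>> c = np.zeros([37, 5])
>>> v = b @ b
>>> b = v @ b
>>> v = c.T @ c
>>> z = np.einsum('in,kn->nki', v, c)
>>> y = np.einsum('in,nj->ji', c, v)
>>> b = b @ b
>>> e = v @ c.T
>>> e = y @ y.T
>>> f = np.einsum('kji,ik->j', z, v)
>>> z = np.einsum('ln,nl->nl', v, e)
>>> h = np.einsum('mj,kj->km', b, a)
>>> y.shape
(5, 37)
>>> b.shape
(2, 2)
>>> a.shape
(17, 2)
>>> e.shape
(5, 5)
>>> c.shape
(37, 5)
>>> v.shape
(5, 5)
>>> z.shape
(5, 5)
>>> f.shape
(37,)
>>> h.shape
(17, 2)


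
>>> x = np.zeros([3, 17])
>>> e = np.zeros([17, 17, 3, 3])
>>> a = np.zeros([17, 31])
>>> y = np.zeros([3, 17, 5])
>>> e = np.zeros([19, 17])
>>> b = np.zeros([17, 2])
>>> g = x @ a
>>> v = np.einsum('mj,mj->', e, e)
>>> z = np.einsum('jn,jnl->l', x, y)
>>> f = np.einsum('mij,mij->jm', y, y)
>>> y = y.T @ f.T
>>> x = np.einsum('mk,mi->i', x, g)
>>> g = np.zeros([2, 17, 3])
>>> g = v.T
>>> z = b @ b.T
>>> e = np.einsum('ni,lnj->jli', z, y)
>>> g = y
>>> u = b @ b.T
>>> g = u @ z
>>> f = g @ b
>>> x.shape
(31,)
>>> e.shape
(5, 5, 17)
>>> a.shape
(17, 31)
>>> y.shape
(5, 17, 5)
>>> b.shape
(17, 2)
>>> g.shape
(17, 17)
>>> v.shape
()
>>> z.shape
(17, 17)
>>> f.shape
(17, 2)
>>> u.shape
(17, 17)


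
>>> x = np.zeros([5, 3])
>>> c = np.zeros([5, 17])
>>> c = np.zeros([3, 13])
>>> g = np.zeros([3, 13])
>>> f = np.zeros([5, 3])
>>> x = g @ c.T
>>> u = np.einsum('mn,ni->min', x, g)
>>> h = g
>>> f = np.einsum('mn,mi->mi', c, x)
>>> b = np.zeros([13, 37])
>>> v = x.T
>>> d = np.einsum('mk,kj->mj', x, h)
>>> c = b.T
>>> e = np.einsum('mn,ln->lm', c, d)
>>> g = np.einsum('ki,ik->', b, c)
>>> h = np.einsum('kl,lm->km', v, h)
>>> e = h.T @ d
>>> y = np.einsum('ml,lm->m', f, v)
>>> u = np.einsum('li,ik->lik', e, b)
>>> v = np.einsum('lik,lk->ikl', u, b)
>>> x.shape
(3, 3)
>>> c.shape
(37, 13)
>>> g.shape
()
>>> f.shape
(3, 3)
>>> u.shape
(13, 13, 37)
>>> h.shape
(3, 13)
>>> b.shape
(13, 37)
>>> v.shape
(13, 37, 13)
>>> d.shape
(3, 13)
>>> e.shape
(13, 13)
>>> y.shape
(3,)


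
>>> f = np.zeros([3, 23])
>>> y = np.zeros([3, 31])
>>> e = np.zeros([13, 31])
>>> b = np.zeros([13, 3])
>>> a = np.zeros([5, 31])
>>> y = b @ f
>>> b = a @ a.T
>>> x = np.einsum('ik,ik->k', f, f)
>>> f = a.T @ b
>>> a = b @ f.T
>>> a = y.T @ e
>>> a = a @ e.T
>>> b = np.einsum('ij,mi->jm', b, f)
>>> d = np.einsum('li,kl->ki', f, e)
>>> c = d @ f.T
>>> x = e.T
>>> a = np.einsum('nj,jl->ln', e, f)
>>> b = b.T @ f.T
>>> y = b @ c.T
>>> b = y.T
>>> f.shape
(31, 5)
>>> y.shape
(31, 13)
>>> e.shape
(13, 31)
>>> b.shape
(13, 31)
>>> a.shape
(5, 13)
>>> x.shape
(31, 13)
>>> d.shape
(13, 5)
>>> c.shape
(13, 31)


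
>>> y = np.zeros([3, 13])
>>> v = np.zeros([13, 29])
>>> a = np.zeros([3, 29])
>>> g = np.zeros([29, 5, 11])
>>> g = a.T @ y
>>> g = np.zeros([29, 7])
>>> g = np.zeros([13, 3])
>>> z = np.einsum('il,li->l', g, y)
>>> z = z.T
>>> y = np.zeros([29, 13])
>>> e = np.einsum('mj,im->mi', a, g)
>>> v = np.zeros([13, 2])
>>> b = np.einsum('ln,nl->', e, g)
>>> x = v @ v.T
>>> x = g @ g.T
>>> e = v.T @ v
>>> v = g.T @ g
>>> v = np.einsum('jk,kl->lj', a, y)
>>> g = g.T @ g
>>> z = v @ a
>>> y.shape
(29, 13)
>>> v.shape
(13, 3)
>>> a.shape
(3, 29)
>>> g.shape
(3, 3)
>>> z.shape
(13, 29)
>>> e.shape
(2, 2)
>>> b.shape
()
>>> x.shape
(13, 13)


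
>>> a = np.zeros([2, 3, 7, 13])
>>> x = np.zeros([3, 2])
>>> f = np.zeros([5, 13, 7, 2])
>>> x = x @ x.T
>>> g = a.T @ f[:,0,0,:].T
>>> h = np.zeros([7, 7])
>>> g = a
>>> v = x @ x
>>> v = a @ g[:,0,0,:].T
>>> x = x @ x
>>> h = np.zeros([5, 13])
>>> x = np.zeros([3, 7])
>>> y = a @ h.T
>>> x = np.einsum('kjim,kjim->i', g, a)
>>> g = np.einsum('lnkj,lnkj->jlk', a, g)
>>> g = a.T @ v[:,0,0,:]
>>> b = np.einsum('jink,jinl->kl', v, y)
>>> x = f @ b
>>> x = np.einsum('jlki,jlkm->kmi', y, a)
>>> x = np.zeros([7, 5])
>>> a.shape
(2, 3, 7, 13)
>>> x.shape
(7, 5)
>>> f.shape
(5, 13, 7, 2)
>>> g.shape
(13, 7, 3, 2)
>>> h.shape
(5, 13)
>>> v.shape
(2, 3, 7, 2)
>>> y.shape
(2, 3, 7, 5)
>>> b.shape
(2, 5)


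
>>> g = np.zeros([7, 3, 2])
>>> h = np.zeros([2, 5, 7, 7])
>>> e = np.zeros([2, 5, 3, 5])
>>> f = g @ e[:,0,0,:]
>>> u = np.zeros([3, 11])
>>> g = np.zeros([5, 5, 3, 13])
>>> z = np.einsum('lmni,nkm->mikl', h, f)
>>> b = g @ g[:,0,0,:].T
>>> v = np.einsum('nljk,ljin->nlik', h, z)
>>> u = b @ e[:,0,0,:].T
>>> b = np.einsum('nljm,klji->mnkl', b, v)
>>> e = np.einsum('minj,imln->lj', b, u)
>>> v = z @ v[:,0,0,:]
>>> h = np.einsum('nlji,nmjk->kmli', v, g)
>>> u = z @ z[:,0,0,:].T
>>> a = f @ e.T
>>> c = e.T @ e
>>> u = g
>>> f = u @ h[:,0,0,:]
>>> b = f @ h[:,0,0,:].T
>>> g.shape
(5, 5, 3, 13)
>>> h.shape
(13, 5, 7, 7)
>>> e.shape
(3, 5)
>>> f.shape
(5, 5, 3, 7)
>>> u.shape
(5, 5, 3, 13)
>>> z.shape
(5, 7, 3, 2)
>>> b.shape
(5, 5, 3, 13)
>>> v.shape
(5, 7, 3, 7)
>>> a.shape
(7, 3, 3)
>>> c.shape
(5, 5)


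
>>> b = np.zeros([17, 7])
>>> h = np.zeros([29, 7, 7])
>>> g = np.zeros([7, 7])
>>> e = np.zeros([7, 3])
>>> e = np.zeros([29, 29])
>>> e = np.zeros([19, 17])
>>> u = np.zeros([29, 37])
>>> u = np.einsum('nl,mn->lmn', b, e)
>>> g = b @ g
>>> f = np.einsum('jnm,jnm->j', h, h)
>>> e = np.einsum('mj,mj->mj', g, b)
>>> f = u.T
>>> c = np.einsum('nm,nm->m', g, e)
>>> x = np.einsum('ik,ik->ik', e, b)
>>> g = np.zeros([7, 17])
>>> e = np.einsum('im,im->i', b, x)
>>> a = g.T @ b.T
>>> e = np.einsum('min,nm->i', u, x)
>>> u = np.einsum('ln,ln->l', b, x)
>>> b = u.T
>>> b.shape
(17,)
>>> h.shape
(29, 7, 7)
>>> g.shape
(7, 17)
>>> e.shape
(19,)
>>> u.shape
(17,)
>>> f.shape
(17, 19, 7)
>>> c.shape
(7,)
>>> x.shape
(17, 7)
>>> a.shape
(17, 17)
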